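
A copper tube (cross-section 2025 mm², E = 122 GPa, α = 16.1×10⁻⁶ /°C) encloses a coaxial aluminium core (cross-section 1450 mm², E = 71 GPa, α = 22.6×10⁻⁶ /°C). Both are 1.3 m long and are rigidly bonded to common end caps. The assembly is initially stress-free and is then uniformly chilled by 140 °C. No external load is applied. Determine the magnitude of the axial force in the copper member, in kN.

Both members must finish at the same length. With the larger α, the aluminium tends to over-contract; the plates restrain it, putting the aluminium in tension and the copper in compression. With no external load the two internal forces are equal and opposite, magnitude P.
Equating the net (thermal + elastic) strains gives |α₁ − α₂|·ΔT = P·[1/(A₁E₁) + 1/(A₂E₂)].
|α₁ − α₂|·ΔT = 6.5×10⁻⁶ × 140 = 0.00091.
1/(A₁E₁) + 1/(A₂E₂) = 1/(2025×122×10³) + 1/(1450×71×10³) = 1.376×10⁻⁸ N⁻¹.
P = 0.00091 / 1.376×10⁻⁸ = 66130 N = 66.13 kN.

P ≈ 66.1 kN (compressive in the copper)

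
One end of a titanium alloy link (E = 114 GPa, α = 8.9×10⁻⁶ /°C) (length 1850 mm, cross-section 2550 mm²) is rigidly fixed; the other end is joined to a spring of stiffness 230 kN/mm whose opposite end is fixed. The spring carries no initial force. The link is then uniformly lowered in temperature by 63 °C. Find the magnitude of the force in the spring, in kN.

P ≈ 96.8 kN

If the spring were absent the link would shorten by αΔT L = 8.9×10⁻⁶ × 63 × 1850 = 1.037 mm.
Let P be the tensile force in the spring. The link extends elastically by PL/(AE) and the spring stretches by P/k; together these equal δ_free.
So P = δ_free / [L/(AE) + 1/k] = 1.037 / [ 1850/(2550×114×10³) + 1/(230×10³) ].
P = 1.037 / 1.071×10⁻⁵ = 96840 N.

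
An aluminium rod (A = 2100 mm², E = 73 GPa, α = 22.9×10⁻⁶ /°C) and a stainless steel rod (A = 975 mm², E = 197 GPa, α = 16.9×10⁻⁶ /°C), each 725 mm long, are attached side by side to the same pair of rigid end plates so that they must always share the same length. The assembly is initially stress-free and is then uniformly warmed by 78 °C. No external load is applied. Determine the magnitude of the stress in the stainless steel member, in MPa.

Equilibrium of a rigid end plate with no external load gives equal and opposite internal forces ±P in the two members. Since α_{aluminium} > α_{stainless steel}, heating drives the aluminium into compression and the stainless steel into tension.
Equating the net (thermal + elastic) strains gives |α₁ − α₂|·ΔT = P·[1/(A₁E₁) + 1/(A₂E₂)].
|α₁ − α₂|·ΔT = 6×10⁻⁶ × 78 = 0.000468.
1/(A₁E₁) + 1/(A₂E₂) = 1/(2100×73×10³) + 1/(975×197×10³) = 1.173×10⁻⁸ N⁻¹.
So P = 0.000468 / 1.173×10⁻⁸ = 39.9 kN.
σ_{stainless steel} = P/A₂ = 39900/975 = 40.92 MPa, tensile.

σ ≈ 40.9 MPa (tensile)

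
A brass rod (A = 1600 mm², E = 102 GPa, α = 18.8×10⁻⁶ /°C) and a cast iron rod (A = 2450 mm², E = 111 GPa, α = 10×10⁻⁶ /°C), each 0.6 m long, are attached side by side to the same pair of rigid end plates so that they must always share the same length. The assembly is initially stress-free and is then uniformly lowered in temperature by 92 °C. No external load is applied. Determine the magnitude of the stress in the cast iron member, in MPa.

σ ≈ 33.7 MPa (compressive)

Both members must finish at the same length. With the larger α, the brass tends to over-contract; the plates restrain it, putting the brass in tension and the cast iron in compression. With no external load the two internal forces are equal and opposite, magnitude P.
Setting the final lengths equal and cancelling L: (α₁ − α₂)ΔT = P/(A₁E₁) + P/(A₂E₂).
|α₁ − α₂|·ΔT = 8.8×10⁻⁶ × 92 = 0.0008096.
1/(A₁E₁) + 1/(A₂E₂) = 1/(1600×102×10³) + 1/(2450×111×10³) = 9.805×10⁻⁹ N⁻¹.
P = 0.0008096 / 9.805×10⁻⁹ = 82570 N = 82.57 kN.
σ_{cast iron} = P/A₂ = 82570/2450 = 33.7 MPa, compressive.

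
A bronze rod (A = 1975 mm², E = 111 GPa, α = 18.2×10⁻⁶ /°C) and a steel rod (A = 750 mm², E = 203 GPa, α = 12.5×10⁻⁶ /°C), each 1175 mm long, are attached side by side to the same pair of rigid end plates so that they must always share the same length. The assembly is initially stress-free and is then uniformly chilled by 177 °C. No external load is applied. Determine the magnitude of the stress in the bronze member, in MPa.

σ ≈ 45.9 MPa (tensile)

Both members must finish at the same length. With the larger α, the bronze tends to over-contract; the plates restrain it, putting the bronze in tension and the steel in compression. With no external load the two internal forces are equal and opposite, magnitude P.
Equating the net (thermal + elastic) strains gives |α₁ − α₂|·ΔT = P·[1/(A₁E₁) + 1/(A₂E₂)].
|α₁ − α₂|·ΔT = 5.7×10⁻⁶ × 177 = 0.001009.
1/(A₁E₁) + 1/(A₂E₂) = 1/(1975×111×10³) + 1/(750×203×10³) = 1.113×10⁻⁸ N⁻¹.
So P = 0.001009 / 1.113×10⁻⁸ = 90.65 kN.
σ_{bronze} = P/A₁ = 90650/1975 = 45.9 MPa, tensile.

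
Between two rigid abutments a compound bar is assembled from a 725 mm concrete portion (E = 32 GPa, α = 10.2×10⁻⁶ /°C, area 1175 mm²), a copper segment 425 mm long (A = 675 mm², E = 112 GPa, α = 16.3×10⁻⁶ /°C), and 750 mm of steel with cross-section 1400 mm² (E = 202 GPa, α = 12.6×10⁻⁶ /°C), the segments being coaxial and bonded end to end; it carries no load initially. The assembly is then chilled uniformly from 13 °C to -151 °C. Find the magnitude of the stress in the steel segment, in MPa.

σ ≈ 101 MPa (tensile)

Free thermal contraction of the whole bar: Σ αᵢΔT Lᵢ = 10.2×10⁻⁶×164×725 + 16.3×10⁻⁶×164×425 + 12.6×10⁻⁶×164×750 = 3.899 mm.
The rigid supports impose zero overall length change; the single axial force P common to all segments must satisfy P Σ Lᵢ/(AᵢEᵢ) = δ_free.
Σ Lᵢ/(AᵢEᵢ) = 725/(1175×32×10³) + 425/(675×112×10³) + 750/(1400×202×10³) = 2.756×10⁻⁵ mm/N.
Hence P = δ_free / Σ(L/AE) = 3.899/2.756×10⁻⁵ = 141.5 kN (tensile).
σ_{steel} = P / A = 141500 / 1400 = 101.1 MPa.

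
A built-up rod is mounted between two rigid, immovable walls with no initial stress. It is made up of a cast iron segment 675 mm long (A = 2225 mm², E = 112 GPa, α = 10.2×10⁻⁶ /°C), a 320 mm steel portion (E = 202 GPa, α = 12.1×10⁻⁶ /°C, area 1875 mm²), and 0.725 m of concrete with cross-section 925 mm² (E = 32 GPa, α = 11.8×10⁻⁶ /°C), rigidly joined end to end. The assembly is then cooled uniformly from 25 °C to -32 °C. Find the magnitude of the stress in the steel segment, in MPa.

If the supports were absent, the total length change would be Σ αᵢΔT Lᵢ = 10.2×10⁻⁶×57×675 + 12.1×10⁻⁶×57×320 + 11.8×10⁻⁶×57×725 = 1.101 mm.
The walls prevent any net length change, so an axial force P (same in every segment) develops. Compatibility: P · Σ Lᵢ/(AᵢEᵢ) = δ_free.
Σ Lᵢ/(AᵢEᵢ) = 675/(2225×112×10³) + 320/(1875×202×10³) + 725/(925×32×10³) = 2.805×10⁻⁵ mm/N.
Hence P = δ_free / Σ(L/AE) = 1.101/2.805×10⁻⁵ = 39.25 kN (tensile).
σ_{steel} = P / A = 39250 / 1875 = 20.93 MPa.

σ ≈ 20.9 MPa (tensile)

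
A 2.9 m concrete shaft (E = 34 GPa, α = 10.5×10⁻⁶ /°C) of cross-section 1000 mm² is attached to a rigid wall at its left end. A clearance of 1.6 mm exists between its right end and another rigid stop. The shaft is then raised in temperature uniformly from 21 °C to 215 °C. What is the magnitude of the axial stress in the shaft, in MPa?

Unrestrained expansion: δ_free = αΔT L = 10.5×10⁻⁶ × 194 × 2900 = 5.907 mm.
This exceeds the 1.6 mm gap, so the wall pushes back. The portion of expansion that must be recovered elastically is δ_free − gap = 5.907 − 1.6 = 4.307 mm.
So σ = E(δ_free − g)/L = 34×10³ × 4.307/2900 = 50.5 MPa.

σ ≈ 50.5 MPa (compressive)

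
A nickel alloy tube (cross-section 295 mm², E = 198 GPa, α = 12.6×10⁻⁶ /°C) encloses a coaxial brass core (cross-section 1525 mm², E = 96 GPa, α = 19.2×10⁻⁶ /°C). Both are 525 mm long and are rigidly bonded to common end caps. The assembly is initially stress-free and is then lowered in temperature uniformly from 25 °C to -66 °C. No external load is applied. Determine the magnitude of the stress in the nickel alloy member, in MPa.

The brass has the larger α, so on cooling it would change length more than the nickel alloy if both were free. The rigid plates force a common final length, so the brass is put into tension and the nickel alloy into compression, with equal and opposite forces P (no external load).
Compatibility of the two members (thermal + elastic change equal): (α₁ − α₂)ΔT = P·[1/(A₁E₁) + 1/(A₂E₂)].
|α₁ − α₂|·ΔT = 6.6×10⁻⁶ × 91 = 0.0006006.
1/(A₁E₁) + 1/(A₂E₂) = 1/(295×198×10³) + 1/(1525×96×10³) = 2.395×10⁻⁸ N⁻¹.
P = 0.0006006 / 2.395×10⁻⁸ = 25080 N = 25.08 kN.
σ_{nickel alloy} = P/A₁ = 25080/295 = 85 MPa, compressive.

σ ≈ 85 MPa (compressive)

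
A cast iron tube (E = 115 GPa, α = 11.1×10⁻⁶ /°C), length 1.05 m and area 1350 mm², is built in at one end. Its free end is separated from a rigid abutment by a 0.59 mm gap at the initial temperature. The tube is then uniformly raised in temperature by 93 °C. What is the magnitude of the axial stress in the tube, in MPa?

σ ≈ 54.1 MPa (compressive)

Unrestrained expansion: δ_free = αΔT L = 11.1×10⁻⁶ × 93 × 1050 = 1.084 mm.
The gap closes (δ_free > 0.59 mm) and the wall then resists a further 1.084 − 0.59 = 0.4939 mm of expansion.
That suppressed elongation corresponds to σ = E·Δ/L = 115×10³ × 0.4939/1050 = 54.1 MPa.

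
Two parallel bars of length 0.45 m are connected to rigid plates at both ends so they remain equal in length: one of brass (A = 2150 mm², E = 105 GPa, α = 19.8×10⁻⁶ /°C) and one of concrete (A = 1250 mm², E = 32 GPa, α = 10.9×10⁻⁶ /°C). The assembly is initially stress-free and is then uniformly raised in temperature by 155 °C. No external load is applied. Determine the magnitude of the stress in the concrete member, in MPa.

σ ≈ 37.5 MPa (tensile)

The brass has the larger α, so on heating it would change length more than the concrete if both were free. The rigid plates force a common final length, so the brass is put into compression and the concrete into tension, with equal and opposite forces P (no external load).
Equating the net (thermal + elastic) strains gives |α₁ − α₂|·ΔT = P·[1/(A₁E₁) + 1/(A₂E₂)].
|α₁ − α₂|·ΔT = 8.9×10⁻⁶ × 155 = 0.001379.
1/(A₁E₁) + 1/(A₂E₂) = 1/(2150×105×10³) + 1/(1250×32×10³) = 2.943×10⁻⁸ N⁻¹.
So P = 0.001379 / 2.943×10⁻⁸ = 46.87 kN.
σ_{concrete} = P/A₂ = 46870/1250 = 37.5 MPa, tensile.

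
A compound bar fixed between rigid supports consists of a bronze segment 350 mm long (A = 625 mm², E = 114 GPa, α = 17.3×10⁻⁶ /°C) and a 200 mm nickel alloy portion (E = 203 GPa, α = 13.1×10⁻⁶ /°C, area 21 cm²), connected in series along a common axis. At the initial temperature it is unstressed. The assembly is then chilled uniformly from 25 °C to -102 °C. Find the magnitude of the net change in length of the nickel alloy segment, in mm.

Free thermal contraction of the whole bar: Σ αᵢΔT Lᵢ = 17.3×10⁻⁶×127×350 + 13.1×10⁻⁶×127×200 = 1.102 mm.
The walls prevent any net length change, so an axial force P (same in every segment) develops. Compatibility: P · Σ Lᵢ/(AᵢEᵢ) = δ_free.
The series flexibility is Σ Lᵢ/(AᵢEᵢ) = 350/(625×114×10³) + 200/(2100×203×10³) = 5.381×10⁻⁶ mm/N.
So P = 1.102 / 5.381×10⁻⁶ = 204.7 kN, tensile.
For the nickel alloy segment, free thermal change = 13.1×10⁻⁶×127×200 = 0.3327 mm and elastic change from P = 204700×200/(2100×203×10³) = 0.09605 mm; these oppose, so the net change is 0.237 mm (segment shortens).

|ΔL| ≈ 0.237 mm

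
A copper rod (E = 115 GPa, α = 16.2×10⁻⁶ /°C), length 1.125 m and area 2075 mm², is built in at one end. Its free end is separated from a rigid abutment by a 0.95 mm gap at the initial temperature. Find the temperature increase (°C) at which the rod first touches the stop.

ΔT ≈ 52.1 °C

Contact occurs when the free expansion equals the gap: αΔT L = 0.95 mm.
ΔT = 0.95 / (16.2×10⁻⁶ × 1125) = 52.13 °C.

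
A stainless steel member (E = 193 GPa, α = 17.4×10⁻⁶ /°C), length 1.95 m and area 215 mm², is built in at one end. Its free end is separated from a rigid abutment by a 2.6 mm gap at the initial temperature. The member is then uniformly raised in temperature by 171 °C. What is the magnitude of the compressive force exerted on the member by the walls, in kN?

P ≈ 68.1 kN

If the wall were absent the member would grow by αΔT L = 17.4×10⁻⁶ × 171 × 1950 = 5.802 mm.
The gap closes (δ_free > 2.6 mm) and the wall then resists a further 5.802 − 2.6 = 3.202 mm of expansion.
That suppressed elongation corresponds to σ = E·Δ/L = 193×10³ × 3.202/1950 = 316.9 MPa.
P = σA = 316.9 × 215 = 68.14 kN.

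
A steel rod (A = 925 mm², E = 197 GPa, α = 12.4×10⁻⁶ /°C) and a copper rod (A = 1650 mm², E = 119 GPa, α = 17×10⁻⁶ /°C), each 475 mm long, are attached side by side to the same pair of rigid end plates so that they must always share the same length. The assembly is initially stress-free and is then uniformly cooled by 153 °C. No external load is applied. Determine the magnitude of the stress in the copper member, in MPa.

σ ≈ 40.3 MPa (tensile)

The copper has the larger α, so on cooling it would change length more than the steel if both were free. The rigid plates force a common final length, so the copper is put into tension and the steel into compression, with equal and opposite forces P (no external load).
Equating the net (thermal + elastic) strains gives |α₁ − α₂|·ΔT = P·[1/(A₁E₁) + 1/(A₂E₂)].
|α₁ − α₂|·ΔT = 4.6×10⁻⁶ × 153 = 0.0007038.
1/(A₁E₁) + 1/(A₂E₂) = 1/(925×197×10³) + 1/(1650×119×10³) = 1.058×10⁻⁸ N⁻¹.
So P = 0.0007038 / 1.058×10⁻⁸ = 66.52 kN.
σ_{copper} = P/A₂ = 66520/1650 = 40.31 MPa, tensile.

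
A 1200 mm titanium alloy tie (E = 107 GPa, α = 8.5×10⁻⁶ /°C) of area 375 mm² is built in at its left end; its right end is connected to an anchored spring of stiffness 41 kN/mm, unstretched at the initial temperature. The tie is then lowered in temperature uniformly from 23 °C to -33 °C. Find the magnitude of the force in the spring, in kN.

P ≈ 10.5 kN

If the spring were absent the tie would shorten by αΔT L = 8.5×10⁻⁶ × 56 × 1200 = 0.5712 mm.
With a force P in the spring, the elastic change of the tie is PL/(AE) and that of the spring is P/k; compatibility requires their sum to equal δ_free.
So P = δ_free / [L/(AE) + 1/k] = 0.5712 / [ 1200/(375×107×10³) + 1/(41×10³) ].
P = 0.5712 / 5.43×10⁻⁵ = 10520 N.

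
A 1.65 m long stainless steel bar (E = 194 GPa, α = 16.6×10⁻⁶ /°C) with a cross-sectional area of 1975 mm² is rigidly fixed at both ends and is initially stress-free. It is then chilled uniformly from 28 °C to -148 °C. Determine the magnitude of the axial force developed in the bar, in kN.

With zero net strain, σ = E·αΔT = 194 GPa × 16.6×10⁻⁶ × 176 = 566.8 MPa.
P = AEαΔT = 1975 × 194×10³ × 16.6×10⁻⁶ × 176 = 1119 kN (tensile).

P ≈ 1120 kN (tensile)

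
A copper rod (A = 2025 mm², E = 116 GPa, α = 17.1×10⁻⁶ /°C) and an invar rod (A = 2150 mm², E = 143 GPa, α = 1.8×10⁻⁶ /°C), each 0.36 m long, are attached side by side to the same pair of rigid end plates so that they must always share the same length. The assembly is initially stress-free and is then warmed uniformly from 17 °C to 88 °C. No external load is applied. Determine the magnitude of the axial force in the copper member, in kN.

Equilibrium of a rigid end plate with no external load gives equal and opposite internal forces ±P in the two members. Since α_{copper} > α_{invar}, heating drives the copper into compression and the invar into tension.
Equating the net (thermal + elastic) strains gives |α₁ − α₂|·ΔT = P·[1/(A₁E₁) + 1/(A₂E₂)].
|α₁ − α₂|·ΔT = 15.3×10⁻⁶ × 71 = 0.001086.
1/(A₁E₁) + 1/(A₂E₂) = 1/(2025×116×10³) + 1/(2150×143×10³) = 7.51×10⁻⁹ N⁻¹.
So P = 0.001086 / 7.51×10⁻⁹ = 144.7 kN.

P ≈ 145 kN (compressive in the copper)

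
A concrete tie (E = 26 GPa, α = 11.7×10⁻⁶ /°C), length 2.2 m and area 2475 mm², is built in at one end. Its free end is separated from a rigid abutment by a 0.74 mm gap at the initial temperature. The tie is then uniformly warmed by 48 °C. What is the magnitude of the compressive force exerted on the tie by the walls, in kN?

P ≈ 14.5 kN

Unrestrained expansion: δ_free = αΔT L = 11.7×10⁻⁶ × 48 × 2200 = 1.236 mm.
After closing the 0.74 mm clearance, 1.236 − 0.74 = 0.4955 mm of expansion remains to be suppressed by the wall.
Compatibility: PL/(AE) = 0.4955 mm, so σ = P/A = E × (0.4955/2200) = 5.856 MPa.
P = σA = 5.856 × 2475 = 14.49 kN.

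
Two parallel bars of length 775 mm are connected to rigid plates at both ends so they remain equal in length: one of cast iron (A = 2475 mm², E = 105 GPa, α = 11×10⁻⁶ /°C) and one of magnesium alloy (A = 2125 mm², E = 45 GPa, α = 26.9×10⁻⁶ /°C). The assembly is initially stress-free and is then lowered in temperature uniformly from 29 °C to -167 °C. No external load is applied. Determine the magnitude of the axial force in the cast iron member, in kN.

P ≈ 218 kN (compressive in the cast iron)

Both members must finish at the same length. With the larger α, the magnesium alloy tends to over-contract; the plates restrain it, putting the magnesium alloy in tension and the cast iron in compression. With no external load the two internal forces are equal and opposite, magnitude P.
Compatibility of the two members (thermal + elastic change equal): (α₁ − α₂)ΔT = P·[1/(A₁E₁) + 1/(A₂E₂)].
|α₁ − α₂|·ΔT = 15.9×10⁻⁶ × 196 = 0.003116.
1/(A₁E₁) + 1/(A₂E₂) = 1/(2475×105×10³) + 1/(2125×45×10³) = 1.431×10⁻⁸ N⁻¹.
P = 0.003116 / 1.431×10⁻⁸ = 217800 N = 217.8 kN.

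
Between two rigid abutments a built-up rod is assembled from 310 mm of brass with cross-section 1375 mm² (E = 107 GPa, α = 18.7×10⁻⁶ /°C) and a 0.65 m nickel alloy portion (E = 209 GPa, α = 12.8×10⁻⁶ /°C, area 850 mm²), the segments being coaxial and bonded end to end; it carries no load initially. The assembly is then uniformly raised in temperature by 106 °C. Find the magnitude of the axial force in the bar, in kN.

P ≈ 260 kN (compressive)

With the walls removed the bar would change length by δ_free = Σ αᵢΔT Lᵢ = 18.7×10⁻⁶×106×310 + 12.8×10⁻⁶×106×650 = 1.496 mm.
The walls prevent any net length change, so an axial force P (same in every segment) develops. Compatibility: P · Σ Lᵢ/(AᵢEᵢ) = δ_free.
Σ Lᵢ/(AᵢEᵢ) = 310/(1375×107×10³) + 650/(850×209×10³) = 5.766×10⁻⁶ mm/N.
Hence P = δ_free / Σ(L/AE) = 1.496/5.766×10⁻⁶ = 259.5 kN (compressive).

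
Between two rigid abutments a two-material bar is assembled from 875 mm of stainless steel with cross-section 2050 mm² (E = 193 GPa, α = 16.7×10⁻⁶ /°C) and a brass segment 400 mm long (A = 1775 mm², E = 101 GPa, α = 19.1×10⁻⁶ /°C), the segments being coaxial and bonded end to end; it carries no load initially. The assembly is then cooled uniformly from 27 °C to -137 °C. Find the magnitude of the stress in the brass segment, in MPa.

σ ≈ 463 MPa (tensile)

If the supports were absent, the total length change would be Σ αᵢΔT Lᵢ = 16.7×10⁻⁶×164×875 + 19.1×10⁻⁶×164×400 = 3.649 mm.
Since the ends are fixed, an axial force P builds up, equal in every segment, with P · Σ Lᵢ/(AᵢEᵢ) = δ_free.
The series flexibility is Σ Lᵢ/(AᵢEᵢ) = 875/(2050×193×10³) + 400/(1775×101×10³) = 4.443×10⁻⁶ mm/N.
So P = 3.649 / 4.443×10⁻⁶ = 821.4 kN, tensile.
σ_{brass} = P / A = 821400 / 1775 = 462.8 MPa.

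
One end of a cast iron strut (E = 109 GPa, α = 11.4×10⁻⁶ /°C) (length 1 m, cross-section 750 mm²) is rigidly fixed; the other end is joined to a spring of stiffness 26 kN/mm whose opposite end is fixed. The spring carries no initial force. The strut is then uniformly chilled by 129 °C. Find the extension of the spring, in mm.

If the spring were absent the strut would shorten by αΔT L = 11.4×10⁻⁶ × 129 × 1000 = 1.471 mm.
Let P be the tensile force in the spring. The strut extends elastically by PL/(AE) and the spring stretches by P/k; together these equal δ_free.
So P = δ_free / [L/(AE) + 1/k] = 1.471 / [ 1000/(750×109×10³) + 1/(26×10³) ].
P = 1.471 / 5.069×10⁻⁵ = 29010 N.
Spring extension = P/k = 29010/(26×10³) = 1.116 mm.

δ ≈ 1.12 mm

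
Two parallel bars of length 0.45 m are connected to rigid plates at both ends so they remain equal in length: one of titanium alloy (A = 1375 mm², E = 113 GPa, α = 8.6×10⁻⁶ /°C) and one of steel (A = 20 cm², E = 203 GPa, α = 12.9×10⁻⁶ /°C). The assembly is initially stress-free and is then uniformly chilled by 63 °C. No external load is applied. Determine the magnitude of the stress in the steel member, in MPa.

σ ≈ 15.2 MPa (tensile)

Both members must finish at the same length. With the larger α, the steel tends to over-contract; the plates restrain it, putting the steel in tension and the titanium alloy in compression. With no external load the two internal forces are equal and opposite, magnitude P.
Compatibility of the two members (thermal + elastic change equal): (α₁ − α₂)ΔT = P·[1/(A₁E₁) + 1/(A₂E₂)].
|α₁ − α₂|·ΔT = 4.3×10⁻⁶ × 63 = 0.0002709.
1/(A₁E₁) + 1/(A₂E₂) = 1/(1375×113×10³) + 1/(2000×203×10³) = 8.899×10⁻⁹ N⁻¹.
P = 0.0002709 / 8.899×10⁻⁹ = 30440 N = 30.44 kN.
σ_{steel} = P/A₂ = 30440/2000 = 15.22 MPa, tensile.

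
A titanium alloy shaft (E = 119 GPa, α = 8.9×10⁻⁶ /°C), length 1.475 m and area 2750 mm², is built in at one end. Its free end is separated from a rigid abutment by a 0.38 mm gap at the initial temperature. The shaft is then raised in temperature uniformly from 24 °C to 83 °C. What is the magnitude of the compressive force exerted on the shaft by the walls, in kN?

P ≈ 87.5 kN

If the wall were absent the shaft would grow by αΔT L = 8.9×10⁻⁶ × 59 × 1475 = 0.7745 mm.
This exceeds the 0.38 mm gap, so the wall pushes back. The portion of expansion that must be recovered elastically is δ_free − gap = 0.7745 − 0.38 = 0.3945 mm.
Compatibility: PL/(AE) = 0.3945 mm, so σ = P/A = E × (0.3945/1475) = 31.83 MPa.
P = σA = 31.83 × 2750 = 87.53 kN.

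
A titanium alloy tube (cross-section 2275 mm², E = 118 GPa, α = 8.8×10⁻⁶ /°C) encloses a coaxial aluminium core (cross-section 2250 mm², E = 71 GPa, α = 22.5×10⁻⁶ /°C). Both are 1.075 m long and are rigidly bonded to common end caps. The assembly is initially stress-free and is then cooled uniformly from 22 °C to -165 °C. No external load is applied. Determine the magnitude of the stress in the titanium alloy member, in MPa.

σ ≈ 113 MPa (compressive)

Both members must finish at the same length. With the larger α, the aluminium tends to over-contract; the plates restrain it, putting the aluminium in tension and the titanium alloy in compression. With no external load the two internal forces are equal and opposite, magnitude P.
Equating the net (thermal + elastic) strains gives |α₁ − α₂|·ΔT = P·[1/(A₁E₁) + 1/(A₂E₂)].
|α₁ − α₂|·ΔT = 13.7×10⁻⁶ × 187 = 0.002562.
1/(A₁E₁) + 1/(A₂E₂) = 1/(2275×118×10³) + 1/(2250×71×10³) = 9.985×10⁻⁹ N⁻¹.
P = 0.002562 / 9.985×10⁻⁹ = 256600 N = 256.6 kN.
σ_{titanium alloy} = P/A₁ = 256600/2275 = 112.8 MPa, compressive.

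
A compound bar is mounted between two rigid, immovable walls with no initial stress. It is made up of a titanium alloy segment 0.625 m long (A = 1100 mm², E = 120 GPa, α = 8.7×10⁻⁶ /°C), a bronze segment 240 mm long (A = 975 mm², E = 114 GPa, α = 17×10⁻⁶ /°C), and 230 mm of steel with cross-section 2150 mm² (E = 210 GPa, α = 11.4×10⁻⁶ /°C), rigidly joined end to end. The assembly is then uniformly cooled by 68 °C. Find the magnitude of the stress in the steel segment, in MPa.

σ ≈ 51.9 MPa (tensile)

With the walls removed the bar would change length by δ_free = Σ αᵢΔT Lᵢ = 8.7×10⁻⁶×68×625 + 17×10⁻⁶×68×240 + 11.4×10⁻⁶×68×230 = 0.8255 mm.
Since the ends are fixed, an axial force P builds up, equal in every segment, with P · Σ Lᵢ/(AᵢEᵢ) = δ_free.
The series flexibility is Σ Lᵢ/(AᵢEᵢ) = 625/(1100×120×10³) + 240/(975×114×10³) + 230/(2150×210×10³) = 7.404×10⁻⁶ mm/N.
Hence P = δ_free / Σ(L/AE) = 0.8255/7.404×10⁻⁶ = 111.5 kN (tensile).
σ_{steel} = P / A = 111500 / 2150 = 51.86 MPa.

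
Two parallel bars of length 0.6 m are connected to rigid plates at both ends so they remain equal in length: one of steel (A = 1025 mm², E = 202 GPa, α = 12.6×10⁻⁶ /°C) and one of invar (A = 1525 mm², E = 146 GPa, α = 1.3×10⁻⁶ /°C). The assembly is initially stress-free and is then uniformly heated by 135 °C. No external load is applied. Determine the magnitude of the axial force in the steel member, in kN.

Equilibrium of a rigid end plate with no external load gives equal and opposite internal forces ±P in the two members. Since α_{steel} > α_{invar}, heating drives the steel into compression and the invar into tension.
Setting the final lengths equal and cancelling L: (α₁ − α₂)ΔT = P/(A₁E₁) + P/(A₂E₂).
|α₁ − α₂|·ΔT = 11.3×10⁻⁶ × 135 = 0.001525.
1/(A₁E₁) + 1/(A₂E₂) = 1/(1025×202×10³) + 1/(1525×146×10³) = 9.321×10⁻⁹ N⁻¹.
So P = 0.001525 / 9.321×10⁻⁹ = 163.7 kN.

P ≈ 164 kN (compressive in the steel)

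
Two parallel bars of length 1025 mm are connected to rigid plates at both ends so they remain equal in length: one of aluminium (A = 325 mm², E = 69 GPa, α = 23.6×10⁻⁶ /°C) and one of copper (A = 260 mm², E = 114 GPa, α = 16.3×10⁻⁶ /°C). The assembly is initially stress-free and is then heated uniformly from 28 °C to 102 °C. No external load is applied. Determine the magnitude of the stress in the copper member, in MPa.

Both members must finish at the same length. With the larger α, the aluminium tends to over-expand; the plates restrain it, putting the aluminium in compression and the copper in tension. With no external load the two internal forces are equal and opposite, magnitude P.
Setting the final lengths equal and cancelling L: (α₁ − α₂)ΔT = P/(A₁E₁) + P/(A₂E₂).
|α₁ − α₂|·ΔT = 7.3×10⁻⁶ × 74 = 0.0005402.
1/(A₁E₁) + 1/(A₂E₂) = 1/(325×69×10³) + 1/(260×114×10³) = 7.833×10⁻⁸ N⁻¹.
P = 0.0005402 / 7.833×10⁻⁸ = 6896 N = 6.896 kN.
σ_{copper} = P/A₂ = 6896/260 = 26.52 MPa, tensile.

σ ≈ 26.5 MPa (tensile)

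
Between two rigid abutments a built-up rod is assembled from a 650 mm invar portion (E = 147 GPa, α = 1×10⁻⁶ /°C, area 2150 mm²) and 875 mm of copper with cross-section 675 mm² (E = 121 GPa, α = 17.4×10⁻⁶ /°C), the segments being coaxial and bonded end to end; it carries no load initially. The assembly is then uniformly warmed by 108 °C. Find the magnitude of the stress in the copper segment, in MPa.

If the supports were absent, the total length change would be Σ αᵢΔT Lᵢ = 1×10⁻⁶×108×650 + 17.4×10⁻⁶×108×875 = 1.714 mm.
The rigid supports impose zero overall length change; the single axial force P common to all segments must satisfy P Σ Lᵢ/(AᵢEᵢ) = δ_free.
The series flexibility is Σ Lᵢ/(AᵢEᵢ) = 650/(2150×147×10³) + 875/(675×121×10³) = 1.277×10⁻⁵ mm/N.
Hence P = δ_free / Σ(L/AE) = 1.714/1.277×10⁻⁵ = 134.3 kN (compressive).
σ_{copper} = P / A = 134300 / 675 = 198.9 MPa.

σ ≈ 199 MPa (compressive)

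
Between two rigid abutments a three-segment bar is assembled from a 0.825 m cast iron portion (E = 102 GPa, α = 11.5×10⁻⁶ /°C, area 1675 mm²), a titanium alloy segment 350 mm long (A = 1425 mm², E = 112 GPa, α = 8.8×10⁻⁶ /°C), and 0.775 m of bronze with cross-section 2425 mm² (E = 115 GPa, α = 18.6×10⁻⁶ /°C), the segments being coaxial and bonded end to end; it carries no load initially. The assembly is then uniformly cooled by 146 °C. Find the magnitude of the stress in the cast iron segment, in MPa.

If the supports were absent, the total length change would be Σ αᵢΔT Lᵢ = 11.5×10⁻⁶×146×825 + 8.8×10⁻⁶×146×350 + 18.6×10⁻⁶×146×775 = 3.939 mm.
Since the ends are fixed, an axial force P builds up, equal in every segment, with P · Σ Lᵢ/(AᵢEᵢ) = δ_free.
Σ Lᵢ/(AᵢEᵢ) = 825/(1675×102×10³) + 350/(1425×112×10³) + 775/(2425×115×10³) = 9.801×10⁻⁶ mm/N.
Hence P = δ_free / Σ(L/AE) = 3.939/9.801×10⁻⁶ = 402 kN (tensile).
σ_{cast iron} = P / A = 402000 / 1675 = 240 MPa.

σ ≈ 240 MPa (tensile)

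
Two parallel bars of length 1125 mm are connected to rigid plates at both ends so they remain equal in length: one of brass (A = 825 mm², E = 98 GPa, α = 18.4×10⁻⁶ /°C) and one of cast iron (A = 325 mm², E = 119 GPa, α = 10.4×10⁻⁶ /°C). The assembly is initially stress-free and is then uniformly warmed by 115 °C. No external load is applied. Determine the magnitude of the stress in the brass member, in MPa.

Both members must finish at the same length. With the larger α, the brass tends to over-expand; the plates restrain it, putting the brass in compression and the cast iron in tension. With no external load the two internal forces are equal and opposite, magnitude P.
Setting the final lengths equal and cancelling L: (α₁ − α₂)ΔT = P/(A₁E₁) + P/(A₂E₂).
|α₁ − α₂|·ΔT = 8×10⁻⁶ × 115 = 0.00092.
1/(A₁E₁) + 1/(A₂E₂) = 1/(825×98×10³) + 1/(325×119×10³) = 3.823×10⁻⁸ N⁻¹.
So P = 0.00092 / 3.823×10⁻⁸ = 24.07 kN.
σ_{brass} = P/A₁ = 24070/825 = 29.17 MPa, compressive.

σ ≈ 29.2 MPa (compressive)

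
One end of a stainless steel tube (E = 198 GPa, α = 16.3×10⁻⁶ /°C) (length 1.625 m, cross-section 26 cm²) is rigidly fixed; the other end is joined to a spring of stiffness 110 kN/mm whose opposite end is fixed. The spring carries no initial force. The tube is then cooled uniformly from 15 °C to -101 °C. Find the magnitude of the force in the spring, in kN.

If the spring were absent the tube would shorten by αΔT L = 16.3×10⁻⁶ × 116 × 1625 = 3.073 mm.
With a force P in the spring, the elastic change of the tube is PL/(AE) and that of the spring is P/k; compatibility requires their sum to equal δ_free.
So P = δ_free / [L/(AE) + 1/k] = 3.073 / [ 1625/(2600×198×10³) + 1/(110×10³) ].
P = 3.073 / 1.225×10⁻⁵ = 250900 N.

P ≈ 251 kN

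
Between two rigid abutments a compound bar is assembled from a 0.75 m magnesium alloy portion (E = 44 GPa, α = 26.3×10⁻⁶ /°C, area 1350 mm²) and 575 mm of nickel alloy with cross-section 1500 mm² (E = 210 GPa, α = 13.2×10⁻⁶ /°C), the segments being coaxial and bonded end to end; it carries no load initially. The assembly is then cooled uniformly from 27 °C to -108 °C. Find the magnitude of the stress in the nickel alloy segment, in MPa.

σ ≈ 170 MPa (tensile)

Free thermal contraction of the whole bar: Σ αᵢΔT Lᵢ = 26.3×10⁻⁶×135×750 + 13.2×10⁻⁶×135×575 = 3.688 mm.
The rigid supports impose zero overall length change; the single axial force P common to all segments must satisfy P Σ Lᵢ/(AᵢEᵢ) = δ_free.
The series flexibility is Σ Lᵢ/(AᵢEᵢ) = 750/(1350×44×10³) + 575/(1500×210×10³) = 1.445×10⁻⁵ mm/N.
P = 3.688 / 1.445×10⁻⁵ = 255200 N = 255.2 kN, tensile.
σ_{nickel alloy} = P / A = 255200 / 1500 = 170.1 MPa.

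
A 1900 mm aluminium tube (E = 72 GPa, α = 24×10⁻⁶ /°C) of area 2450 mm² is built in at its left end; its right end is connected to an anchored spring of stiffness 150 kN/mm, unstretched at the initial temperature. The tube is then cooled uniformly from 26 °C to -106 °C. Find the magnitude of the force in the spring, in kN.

Free thermal contraction: δ_free = αΔT L = 24×10⁻⁶ × 132 × 1900 = 6.019 mm.
With a force P in the spring, the elastic change of the tube is PL/(AE) and that of the spring is P/k; compatibility requires their sum to equal δ_free.
P [ L/(AE) + 1/k ] = δ_free → P [ 1900/(2450×72×10³) + 1/(150×10³) ] = 6.019.
P = 6.019 / 1.744×10⁻⁵ = 345200 N.

P ≈ 345 kN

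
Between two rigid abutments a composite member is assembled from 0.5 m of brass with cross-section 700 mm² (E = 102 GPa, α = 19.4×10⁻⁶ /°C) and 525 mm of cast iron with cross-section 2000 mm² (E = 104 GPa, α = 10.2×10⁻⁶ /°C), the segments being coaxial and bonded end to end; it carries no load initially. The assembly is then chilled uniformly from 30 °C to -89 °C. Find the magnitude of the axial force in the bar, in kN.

P ≈ 188 kN (tensile)

With the walls removed the bar would change length by δ_free = Σ αᵢΔT Lᵢ = 19.4×10⁻⁶×119×500 + 10.2×10⁻⁶×119×525 = 1.792 mm.
Since the ends are fixed, an axial force P builds up, equal in every segment, with P · Σ Lᵢ/(AᵢEᵢ) = δ_free.
Σ Lᵢ/(AᵢEᵢ) = 500/(700×102×10³) + 525/(2000×104×10³) = 9.527×10⁻⁶ mm/N.
Hence P = δ_free / Σ(L/AE) = 1.792/9.527×10⁻⁶ = 188.1 kN (tensile).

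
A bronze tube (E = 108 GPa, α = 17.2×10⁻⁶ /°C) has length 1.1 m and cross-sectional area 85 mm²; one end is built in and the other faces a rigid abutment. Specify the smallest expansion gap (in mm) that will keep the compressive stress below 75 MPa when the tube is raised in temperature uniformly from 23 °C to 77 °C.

g ≈ 0.258 mm

With no wall the tube would lengthen by αΔT L = 17.2×10⁻⁶ × 54 × 1100 = 1.022 mm.
At the allowable stress the elastic shortening the wall may impose is σL/E = 75 × 1100 / (108×10³) = 0.7639 mm.
The gap must absorb the remainder: g_min = 1.022 − 0.7639 = 0.2578 mm.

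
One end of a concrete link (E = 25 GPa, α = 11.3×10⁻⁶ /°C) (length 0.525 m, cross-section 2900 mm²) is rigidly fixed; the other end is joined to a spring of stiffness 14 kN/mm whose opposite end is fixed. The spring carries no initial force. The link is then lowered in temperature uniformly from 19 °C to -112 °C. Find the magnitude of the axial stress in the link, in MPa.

σ ≈ 3.41 MPa (tensile)

If the spring were absent the link would shorten by αΔT L = 11.3×10⁻⁶ × 131 × 525 = 0.7772 mm.
Let P be the tensile force in the spring. The link extends elastically by PL/(AE) and the spring stretches by P/k; together these equal δ_free.
P [ L/(AE) + 1/k ] = δ_free → P [ 525/(2900×25×10³) + 1/(14×10³) ] = 0.7772.
P = 0.7772 / 7.867×10⁻⁵ = 9879 N.
σ = P/A = 9879/2900 = 3.406 MPa.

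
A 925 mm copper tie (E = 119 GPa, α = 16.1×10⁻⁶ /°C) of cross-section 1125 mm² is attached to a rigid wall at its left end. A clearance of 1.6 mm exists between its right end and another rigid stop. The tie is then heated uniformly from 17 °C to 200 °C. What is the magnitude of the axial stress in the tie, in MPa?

σ ≈ 145 MPa (compressive)

Free thermal elongation = αΔT L = 16.1×10⁻⁶ × 183 × 925 = 2.725 mm.
The gap closes (δ_free > 1.6 mm) and the wall then resists a further 2.725 − 1.6 = 1.125 mm of expansion.
That suppressed elongation corresponds to σ = E·Δ/L = 119×10³ × 1.125/925 = 144.8 MPa.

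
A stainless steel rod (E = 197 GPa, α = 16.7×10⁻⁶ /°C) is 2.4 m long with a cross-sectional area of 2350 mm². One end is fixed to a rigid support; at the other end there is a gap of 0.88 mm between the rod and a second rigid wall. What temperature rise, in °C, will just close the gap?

ΔT ≈ 22 °C

The gap closes when αΔT L = 0.88 mm, since the rod is still unstressed at that instant.
So ΔT = g/(αL) = 0.88/(16.7×10⁻⁶ × 2400) = 21.96 °C.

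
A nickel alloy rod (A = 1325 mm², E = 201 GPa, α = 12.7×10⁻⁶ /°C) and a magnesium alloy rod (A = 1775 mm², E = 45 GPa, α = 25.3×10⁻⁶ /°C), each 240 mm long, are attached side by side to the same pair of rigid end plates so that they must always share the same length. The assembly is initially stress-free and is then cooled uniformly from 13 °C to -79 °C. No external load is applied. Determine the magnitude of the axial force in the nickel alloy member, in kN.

Equilibrium of a rigid end plate with no external load gives equal and opposite internal forces ±P in the two members. Since α_{magnesium alloy} > α_{nickel alloy}, cooling drives the magnesium alloy into tension and the nickel alloy into compression.
Compatibility of the two members (thermal + elastic change equal): (α₁ − α₂)ΔT = P·[1/(A₁E₁) + 1/(A₂E₂)].
|α₁ − α₂|·ΔT = 12.6×10⁻⁶ × 92 = 0.001159.
1/(A₁E₁) + 1/(A₂E₂) = 1/(1325×201×10³) + 1/(1775×45×10³) = 1.627×10⁻⁸ N⁻¹.
So P = 0.001159 / 1.627×10⁻⁸ = 71.23 kN.

P ≈ 71.2 kN (compressive in the nickel alloy)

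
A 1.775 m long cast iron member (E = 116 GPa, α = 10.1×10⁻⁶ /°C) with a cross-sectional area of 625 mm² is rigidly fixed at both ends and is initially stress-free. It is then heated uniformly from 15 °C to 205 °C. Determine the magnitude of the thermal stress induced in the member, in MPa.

σ ≈ 223 MPa (compressive)

The supports are rigid, so the total axial strain is zero. The restrained thermal strain is ε = αΔT = 10.1×10⁻⁶ × 190 = 1919×10⁻⁶.
σ = EαΔT = 116×10³ × 10.1×10⁻⁶ × 190 = 222.6 MPa (compressive; the member is trying to expand).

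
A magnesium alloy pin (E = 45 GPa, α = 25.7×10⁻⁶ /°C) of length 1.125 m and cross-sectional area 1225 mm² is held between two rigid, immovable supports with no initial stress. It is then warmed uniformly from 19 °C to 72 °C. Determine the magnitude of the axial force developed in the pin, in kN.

P ≈ 75.1 kN (compressive)

With zero net strain, σ = E·αΔT = 45 GPa × 25.7×10⁻⁶ × 53 = 61.29 MPa.
Axial force P = σA = 61.29 × 1225 = 75090 N = 75.09 kN, compressive.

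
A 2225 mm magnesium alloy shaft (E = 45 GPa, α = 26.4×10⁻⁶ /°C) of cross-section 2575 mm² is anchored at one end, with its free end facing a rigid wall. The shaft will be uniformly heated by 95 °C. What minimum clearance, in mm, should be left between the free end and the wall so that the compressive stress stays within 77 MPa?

g ≈ 1.77 mm

Free expansion if unrestrained: δ_free = αΔT L = 26.4×10⁻⁶ × 95 × 2225 = 5.58 mm.
At the allowable stress the elastic shortening the wall may impose is σL/E = 77 × 2225 / (45×10³) = 3.807 mm.
The gap must absorb the remainder: g_min = 5.58 − 3.807 = 1.773 mm.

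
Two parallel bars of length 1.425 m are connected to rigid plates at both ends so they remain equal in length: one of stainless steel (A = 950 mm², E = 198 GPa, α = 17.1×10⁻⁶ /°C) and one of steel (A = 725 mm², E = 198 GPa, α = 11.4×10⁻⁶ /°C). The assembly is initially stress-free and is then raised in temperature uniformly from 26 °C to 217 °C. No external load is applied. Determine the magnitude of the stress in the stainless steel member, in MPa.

σ ≈ 93.3 MPa (compressive)

Both members must finish at the same length. With the larger α, the stainless steel tends to over-expand; the plates restrain it, putting the stainless steel in compression and the steel in tension. With no external load the two internal forces are equal and opposite, magnitude P.
Compatibility of the two members (thermal + elastic change equal): (α₁ − α₂)ΔT = P·[1/(A₁E₁) + 1/(A₂E₂)].
|α₁ − α₂|·ΔT = 5.7×10⁻⁶ × 191 = 0.001089.
1/(A₁E₁) + 1/(A₂E₂) = 1/(950×198×10³) + 1/(725×198×10³) = 1.228×10⁻⁸ N⁻¹.
P = 0.001089 / 1.228×10⁻⁸ = 88640 N = 88.64 kN.
σ_{stainless steel} = P/A₁ = 88640/950 = 93.3 MPa, compressive.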